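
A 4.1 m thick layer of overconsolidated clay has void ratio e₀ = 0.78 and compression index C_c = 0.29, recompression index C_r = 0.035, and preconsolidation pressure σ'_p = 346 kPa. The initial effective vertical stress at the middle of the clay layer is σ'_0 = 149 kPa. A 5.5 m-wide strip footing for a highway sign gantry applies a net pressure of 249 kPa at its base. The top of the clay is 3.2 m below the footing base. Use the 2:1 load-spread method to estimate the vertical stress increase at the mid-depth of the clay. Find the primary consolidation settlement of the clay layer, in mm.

Mid-depth of clay below the footing base: z = 3.2 + 4.1/2 = 5.25 m.
Stress increase at mid-clay by the 2:1 spreading method:
Δσ = qB/(B+z) = 249×5.5/(5.5+5.25) = 127.4 kPa
Final effective stress: σ'_f = 149 + 127.4 = 276.4 kPa.
σ'_f = 276.4 ≤ σ'_p = 346 kPa, so the clay remains overconsolidated and only the recompression index applies:
S_c = C_r·H/(1+e₀)·log₁₀(σ'_f/σ'_0) = 0.035×4.1/1.78×log₁₀(276.4/149)
    = 0.080619 × 0.26835 = 0.02163 m

S_c ≈ 21.6 mm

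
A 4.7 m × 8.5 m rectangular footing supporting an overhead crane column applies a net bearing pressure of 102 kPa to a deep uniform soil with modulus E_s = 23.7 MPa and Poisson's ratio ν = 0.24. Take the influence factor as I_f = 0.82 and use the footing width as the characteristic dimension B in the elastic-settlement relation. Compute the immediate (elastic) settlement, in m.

S_e ≈ 0.0156 m

Immediate (elastic) settlement: S_e = q·B·(1−ν²)/E_s · I_f.
E_s = 23.7 MPa = 23700 kPa.
S_e = 102 × 4.7 × (1 − 0.24²) / 23700 × 0.82
    = 102 × 4.7 × 0.9424 / 23700 × 0.82
    = 0.01563 m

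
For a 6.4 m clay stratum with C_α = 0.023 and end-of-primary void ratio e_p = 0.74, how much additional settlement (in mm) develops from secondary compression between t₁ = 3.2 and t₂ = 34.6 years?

S_s ≈ 87.5 mm

Secondary compression: S_s = C_α·H/(1+e_p)·log₁₀(t₂/t₁)
S_s = 0.023×6.4/(1+0.74)×log₁₀(34.6/3.2)
    = 0.0846 × 1.034 = 0.08747 m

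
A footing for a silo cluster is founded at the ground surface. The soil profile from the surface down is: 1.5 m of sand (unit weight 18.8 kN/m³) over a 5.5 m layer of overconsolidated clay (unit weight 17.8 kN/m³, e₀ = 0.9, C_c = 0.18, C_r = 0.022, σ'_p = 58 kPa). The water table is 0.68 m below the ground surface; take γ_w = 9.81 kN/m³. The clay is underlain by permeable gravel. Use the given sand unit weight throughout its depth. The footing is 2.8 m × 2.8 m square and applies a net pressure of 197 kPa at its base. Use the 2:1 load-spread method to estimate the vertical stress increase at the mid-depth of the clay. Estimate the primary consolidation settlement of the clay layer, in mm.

S_c ≈ 61.5 mm

Mid-depth of clay below the ground surface: z = 1.5 + 5.5/2 = 4.25 m.
Total vertical stress at mid-clay: σ_v = 18.8×1.5 + 17.8×2.75 = 77.15 kPa.
Pore pressure: u = 9.81×(4.25 − 0.68) = 35.022 kPa.
Initial effective stress: σ'_0 = σ_v − u = 77.15 − 35.022 = 42.128 kPa.
Stress increase at mid-clay by the 2:1 spreading method:
Δσ = qBL/((B+z)(L+z)) = 197×2.8×2.8/((2.8+4.25)(2.8+4.25)) = 31.074 kPa
Final effective stress: σ'_f = 42.128 + 31.074 = 73.202 kPa.
σ'_f = 73.202 > σ'_p = 58 kPa, so the stress path crosses the preconsolidation pressure — recompression up to σ'_p, then virgin compression beyond:
S_c = H/(1+e₀)·[C_r·log₁₀(σ'_p/σ'_0) + C_c·log₁₀(σ'_f/σ'_p)]
    = 5.5/1.9 × [0.022×log₁₀(58/42.128) + 0.18×log₁₀(73.202/58)]
    = 2.8947 × [0.0030549 + 0.018197] = 0.06152 m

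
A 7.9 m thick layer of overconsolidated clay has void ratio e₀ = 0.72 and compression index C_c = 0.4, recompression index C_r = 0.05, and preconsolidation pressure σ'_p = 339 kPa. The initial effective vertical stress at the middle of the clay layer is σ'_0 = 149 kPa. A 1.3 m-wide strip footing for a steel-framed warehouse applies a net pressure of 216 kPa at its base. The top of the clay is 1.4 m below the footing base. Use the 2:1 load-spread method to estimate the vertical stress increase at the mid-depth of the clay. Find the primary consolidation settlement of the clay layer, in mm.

Mid-depth of clay below the footing base: z = 1.4 + 7.9/2 = 5.35 m.
Stress increase at mid-clay by the 2:1 spreading method:
Δσ = qB/(B+z) = 216×1.3/(1.3+5.35) = 42.226 kPa
Final effective stress: σ'_f = 149 + 42.226 = 191.23 kPa.
σ'_f = 191.23 ≤ σ'_p = 339 kPa, so the clay remains overconsolidated and only the recompression index applies:
S_c = C_r·H/(1+e₀)·log₁₀(σ'_f/σ'_0) = 0.05×7.9/1.72×log₁₀(191.23/149)
    = 0.22965 × 0.10837 = 0.02489 m

S_c ≈ 24.9 mm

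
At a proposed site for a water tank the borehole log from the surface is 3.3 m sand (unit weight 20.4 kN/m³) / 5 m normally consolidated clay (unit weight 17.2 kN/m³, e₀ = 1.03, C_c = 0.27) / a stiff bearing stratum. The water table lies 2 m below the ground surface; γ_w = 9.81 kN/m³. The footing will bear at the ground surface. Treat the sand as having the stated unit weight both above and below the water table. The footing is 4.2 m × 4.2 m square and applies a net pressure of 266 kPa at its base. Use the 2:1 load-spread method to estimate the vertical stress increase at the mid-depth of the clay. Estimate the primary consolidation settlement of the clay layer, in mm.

S_c ≈ 143 mm

Mid-depth of clay below the ground surface: z = 3.3 + 5/2 = 5.8 m.
Total vertical stress at mid-clay: σ_v = 20.4×3.3 + 17.2×2.5 = 110.32 kPa.
Pore pressure: u = 9.81×(5.8 − 2) = 37.278 kPa.
Initial effective stress: σ'_0 = σ_v − u = 110.32 − 37.278 = 73.042 kPa.
Stress increase at mid-clay by the 2:1 spreading method:
Δσ = qBL/((B+z)(L+z)) = 266×4.2×4.2/((4.2+5.8)(4.2+5.8)) = 46.922 kPa
Final effective stress: σ'_f = σ'_0 + Δσ = 73.042 + 46.922 = 119.96 kPa.
Normally consolidated clay, so the full stress increment lies on the virgin compression line:
S_c = C_c·H/(1+e₀)·log₁₀(σ'_f/σ'_0) = 0.27×5/(1+1.03)×log₁₀(119.96/73.042)
    = 0.66502 × 0.21546 = 0.1433 m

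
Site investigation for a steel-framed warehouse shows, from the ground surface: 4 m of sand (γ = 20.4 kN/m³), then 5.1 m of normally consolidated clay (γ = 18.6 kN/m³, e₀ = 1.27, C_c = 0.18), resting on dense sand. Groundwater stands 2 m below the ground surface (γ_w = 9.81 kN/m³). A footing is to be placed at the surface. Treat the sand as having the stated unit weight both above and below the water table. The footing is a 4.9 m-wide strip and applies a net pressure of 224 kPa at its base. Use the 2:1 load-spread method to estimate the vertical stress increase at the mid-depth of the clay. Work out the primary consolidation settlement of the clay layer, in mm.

Mid-depth of clay below the ground surface: z = 4 + 5.1/2 = 6.55 m.
Total vertical stress at mid-clay: σ_v = 20.4×4 + 18.6×2.55 = 129.03 kPa.
Pore pressure: u = 9.81×(6.55 − 2) = 44.636 kPa.
Initial effective stress: σ'_0 = σ_v − u = 129.03 − 44.636 = 84.394 kPa.
Stress increase at mid-clay by the 2:1 spreading method:
Δσ = qB/(B+z) = 224×4.9/(4.9+6.55) = 95.86 kPa
Final effective stress: σ'_f = σ'_0 + Δσ = 84.394 + 95.86 = 180.25 kPa.
Normally consolidated clay, so the full stress increment lies on the virgin compression line:
S_c = C_c·H/(1+e₀)·log₁₀(σ'_f/σ'_0) = 0.18×5.1/(1+1.27)×log₁₀(180.25/84.394)
    = 0.40441 × 0.32956 = 0.1333 m

S_c ≈ 133 mm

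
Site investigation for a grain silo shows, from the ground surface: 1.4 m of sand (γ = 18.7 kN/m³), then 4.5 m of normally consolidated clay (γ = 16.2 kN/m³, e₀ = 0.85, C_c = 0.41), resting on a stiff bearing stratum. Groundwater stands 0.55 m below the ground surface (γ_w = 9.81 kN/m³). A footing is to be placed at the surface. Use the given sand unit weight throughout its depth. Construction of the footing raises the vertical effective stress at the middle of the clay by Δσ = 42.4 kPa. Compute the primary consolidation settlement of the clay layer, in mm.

S_c ≈ 364 mm

Mid-depth of clay below the ground surface: z = 1.4 + 4.5/2 = 3.65 m.
Total vertical stress at mid-clay: σ_v = 18.7×1.4 + 16.2×2.25 = 62.63 kPa.
Pore pressure: u = 9.81×(3.65 − 0.55) = 30.411 kPa.
Initial effective stress: σ'_0 = σ_v − u = 62.63 − 30.411 = 32.219 kPa.
Final effective stress: σ'_f = σ'_0 + Δσ = 32.219 + 42.4 = 74.619 kPa.
Normally consolidated clay, so the full stress increment lies on the virgin compression line:
S_c = C_c·H/(1+e₀)·log₁₀(σ'_f/σ'_0) = 0.41×4.5/(1+0.85)×log₁₀(74.619/32.219)
    = 0.9973 × 0.36474 = 0.3638 m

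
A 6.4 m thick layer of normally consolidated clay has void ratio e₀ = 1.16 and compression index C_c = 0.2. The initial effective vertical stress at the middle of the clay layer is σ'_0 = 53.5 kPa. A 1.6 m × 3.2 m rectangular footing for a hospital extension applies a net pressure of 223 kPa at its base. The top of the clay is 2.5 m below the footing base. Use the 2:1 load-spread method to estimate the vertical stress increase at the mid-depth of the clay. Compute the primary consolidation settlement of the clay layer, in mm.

S_c ≈ 73.1 mm

Mid-depth of clay below the footing base: z = 2.5 + 6.4/2 = 5.7 m.
Stress increase at mid-clay by the 2:1 spreading method:
Δσ = qBL/((B+z)(L+z)) = 223×1.6×3.2/((1.6+5.7)(3.2+5.7)) = 17.574 kPa
Final effective stress: σ'_f = σ'_0 + Δσ = 53.5 + 17.574 = 71.074 kPa.
Normally consolidated clay, so the full stress increment lies on the virgin compression line:
S_c = C_c·H/(1+e₀)·log₁₀(σ'_f/σ'_0) = 0.2×6.4/(1+1.16)×log₁₀(71.074/53.5)
    = 0.59259 × 0.12336 = 0.0731 m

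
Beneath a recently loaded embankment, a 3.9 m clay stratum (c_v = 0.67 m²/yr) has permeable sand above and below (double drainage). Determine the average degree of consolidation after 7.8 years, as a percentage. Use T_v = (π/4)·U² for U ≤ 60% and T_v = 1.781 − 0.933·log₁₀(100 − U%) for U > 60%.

U ≈ 97.3 %

Drainage path length: H_d = H/2 = 1.95 m (double drainage).
T_v = c_v·t/H_d² = 0.67×7.8/1.95² = 1.3744.
T_v = 1.3744 corresponds to the U > 60% branch:
U = 1 − 10^((1.781 − T_v)/0.933)/100 = 0.9727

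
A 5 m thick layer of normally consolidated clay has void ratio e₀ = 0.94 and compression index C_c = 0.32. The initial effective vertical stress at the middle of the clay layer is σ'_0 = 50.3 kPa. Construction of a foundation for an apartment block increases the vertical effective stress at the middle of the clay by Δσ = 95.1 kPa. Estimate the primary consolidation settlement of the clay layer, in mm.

S_c ≈ 380 mm

Final effective stress: σ'_f = σ'_0 + Δσ = 50.3 + 95.1 = 145.4 kPa.
Normally consolidated clay, so the full stress increment lies on the virgin compression line:
S_c = C_c·H/(1+e₀)·log₁₀(σ'_f/σ'_0) = 0.32×5/(1+0.94)×log₁₀(145.4/50.3)
    = 0.82474 × 0.461 = 0.3802 m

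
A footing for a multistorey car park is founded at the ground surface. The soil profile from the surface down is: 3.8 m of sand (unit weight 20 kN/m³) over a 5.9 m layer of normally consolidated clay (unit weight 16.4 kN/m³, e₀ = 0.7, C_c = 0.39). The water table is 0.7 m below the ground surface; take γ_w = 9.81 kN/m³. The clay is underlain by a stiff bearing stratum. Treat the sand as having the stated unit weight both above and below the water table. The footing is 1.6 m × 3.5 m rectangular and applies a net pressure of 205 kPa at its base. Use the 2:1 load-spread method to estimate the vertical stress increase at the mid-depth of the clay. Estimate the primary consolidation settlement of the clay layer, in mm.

S_c ≈ 110 mm

Mid-depth of clay below the ground surface: z = 3.8 + 5.9/2 = 6.75 m.
Total vertical stress at mid-clay: σ_v = 20×3.8 + 16.4×2.95 = 124.38 kPa.
Pore pressure: u = 9.81×(6.75 − 0.7) = 59.351 kPa.
Initial effective stress: σ'_0 = σ_v − u = 124.38 − 59.351 = 65.029 kPa.
Stress increase at mid-clay by the 2:1 spreading method:
Δσ = qBL/((B+z)(L+z)) = 205×1.6×3.5/((1.6+6.75)(3.5+6.75)) = 13.413 kPa
Final effective stress: σ'_f = σ'_0 + Δσ = 65.029 + 13.413 = 78.442 kPa.
Normally consolidated clay, so the full stress increment lies on the virgin compression line:
S_c = C_c·H/(1+e₀)·log₁₀(σ'_f/σ'_0) = 0.39×5.9/(1+0.7)×log₁₀(78.442/65.029)
    = 1.3535 × 0.081442 = 0.1102 m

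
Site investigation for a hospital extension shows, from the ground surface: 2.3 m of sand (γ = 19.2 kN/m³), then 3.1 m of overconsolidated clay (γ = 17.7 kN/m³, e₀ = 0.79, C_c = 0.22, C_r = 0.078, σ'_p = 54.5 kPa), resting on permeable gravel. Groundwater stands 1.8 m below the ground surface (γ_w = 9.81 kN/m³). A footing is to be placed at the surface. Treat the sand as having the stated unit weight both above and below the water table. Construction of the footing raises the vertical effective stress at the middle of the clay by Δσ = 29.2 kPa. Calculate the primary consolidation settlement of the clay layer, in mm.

Mid-depth of clay below the ground surface: z = 2.3 + 3.1/2 = 3.85 m.
Total vertical stress at mid-clay: σ_v = 19.2×2.3 + 17.7×1.55 = 71.595 kPa.
Pore pressure: u = 9.81×(3.85 − 1.8) = 20.11 kPa.
Initial effective stress: σ'_0 = σ_v − u = 71.595 − 20.11 = 51.485 kPa.
Final effective stress: σ'_f = 51.485 + 29.2 = 80.685 kPa.
σ'_f = 80.685 > σ'_p = 54.5 kPa, so the stress path crosses the preconsolidation pressure — recompression up to σ'_p, then virgin compression beyond:
S_c = H/(1+e₀)·[C_r·log₁₀(σ'_p/σ'_0) + C_c·log₁₀(σ'_f/σ'_p)]
    = 3.1/1.79 × [0.078×log₁₀(54.5/51.485) + 0.22×log₁₀(80.685/54.5)]
    = 1.7318 × [0.0019278 + 0.037487] = 0.06826 m

S_c ≈ 68.3 mm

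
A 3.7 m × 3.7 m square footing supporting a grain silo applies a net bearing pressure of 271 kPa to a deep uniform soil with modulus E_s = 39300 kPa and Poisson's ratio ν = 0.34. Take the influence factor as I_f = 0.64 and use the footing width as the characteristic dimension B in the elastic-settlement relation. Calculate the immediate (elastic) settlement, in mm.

S_e ≈ 14.4 mm

Immediate (elastic) settlement: S_e = q·B·(1−ν²)/E_s · I_f.
S_e = 271 × 3.7 × (1 − 0.34²) / 39300 × 0.64
    = 271 × 3.7 × 0.8844 / 39300 × 0.64
    = 0.01444 m = 14.44 mm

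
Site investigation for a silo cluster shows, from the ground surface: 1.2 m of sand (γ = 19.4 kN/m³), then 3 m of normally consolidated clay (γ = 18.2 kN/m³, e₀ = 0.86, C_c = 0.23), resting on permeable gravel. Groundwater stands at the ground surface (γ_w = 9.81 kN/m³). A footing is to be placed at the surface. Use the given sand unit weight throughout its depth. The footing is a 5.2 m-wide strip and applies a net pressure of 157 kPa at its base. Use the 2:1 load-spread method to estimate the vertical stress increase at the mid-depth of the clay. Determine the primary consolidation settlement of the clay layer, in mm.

Mid-depth of clay below the ground surface: z = 1.2 + 3/2 = 2.7 m.
Total vertical stress at mid-clay: σ_v = 19.4×1.2 + 18.2×1.5 = 50.58 kPa.
Pore pressure: u = 9.81×(2.7 − 0) = 26.487 kPa.
Initial effective stress: σ'_0 = σ_v − u = 50.58 − 26.487 = 24.093 kPa.
Stress increase at mid-clay by the 2:1 spreading method:
Δσ = qB/(B+z) = 157×5.2/(5.2+2.7) = 103.34 kPa
Final effective stress: σ'_f = σ'_0 + Δσ = 24.093 + 103.34 = 127.43 kPa.
Normally consolidated clay, so the full stress increment lies on the virgin compression line:
S_c = C_c·H/(1+e₀)·log₁₀(σ'_f/σ'_0) = 0.23×3/(1+0.86)×log₁₀(127.43/24.093)
    = 0.37097 × 0.72338 = 0.2684 m

S_c ≈ 268 mm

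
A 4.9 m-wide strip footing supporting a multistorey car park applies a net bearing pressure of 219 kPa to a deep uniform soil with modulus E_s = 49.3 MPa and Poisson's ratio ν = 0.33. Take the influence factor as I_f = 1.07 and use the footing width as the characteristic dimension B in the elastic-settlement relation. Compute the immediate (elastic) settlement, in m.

Immediate (elastic) settlement: S_e = q·B·(1−ν²)/E_s · I_f.
E_s = 49.3 MPa = 49300 kPa.
S_e = 219 × 4.9 × (1 − 0.33²) / 49300 × 1.07
    = 219 × 4.9 × 0.8911 / 49300 × 1.07
    = 0.02075 m

S_e ≈ 0.0208 m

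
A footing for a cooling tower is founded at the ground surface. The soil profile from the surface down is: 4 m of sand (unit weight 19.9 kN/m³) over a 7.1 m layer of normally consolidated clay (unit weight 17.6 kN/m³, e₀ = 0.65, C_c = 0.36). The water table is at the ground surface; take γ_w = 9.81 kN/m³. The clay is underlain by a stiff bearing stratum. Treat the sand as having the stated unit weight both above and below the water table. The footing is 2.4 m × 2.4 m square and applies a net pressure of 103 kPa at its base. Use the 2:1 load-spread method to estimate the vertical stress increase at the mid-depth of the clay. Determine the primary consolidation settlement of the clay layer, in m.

S_c ≈ 0.0568 m

Mid-depth of clay below the ground surface: z = 4 + 7.1/2 = 7.55 m.
Total vertical stress at mid-clay: σ_v = 19.9×4 + 17.6×3.55 = 142.08 kPa.
Pore pressure: u = 9.81×(7.55 − 0) = 74.066 kPa.
Initial effective stress: σ'_0 = σ_v − u = 142.08 − 74.066 = 68.014 kPa.
Stress increase at mid-clay by the 2:1 spreading method:
Δσ = qBL/((B+z)(L+z)) = 103×2.4×2.4/((2.4+7.55)(2.4+7.55)) = 5.9926 kPa
Final effective stress: σ'_f = σ'_0 + Δσ = 68.014 + 5.9926 = 74.007 kPa.
Normally consolidated clay, so the full stress increment lies on the virgin compression line:
S_c = C_c·H/(1+e₀)·log₁₀(σ'_f/σ'_0) = 0.36×7.1/(1+0.65)×log₁₀(74.007/68.014)
    = 1.5491 × 0.036674 = 0.05681 m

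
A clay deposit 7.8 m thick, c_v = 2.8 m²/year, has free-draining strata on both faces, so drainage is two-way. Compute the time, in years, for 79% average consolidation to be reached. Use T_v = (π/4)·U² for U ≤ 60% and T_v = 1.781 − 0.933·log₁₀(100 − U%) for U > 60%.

t ≈ 2.97 years

Drainage path length: H_d = H/2 = 3.9 m (double drainage).
U > 60%: T_v = 1.781 − 0.933·log₁₀(100 − 79) = 0.54737.
t = T_v·H_d²/c_v = 0.54737×3.9²/2.8 = 2.973 years.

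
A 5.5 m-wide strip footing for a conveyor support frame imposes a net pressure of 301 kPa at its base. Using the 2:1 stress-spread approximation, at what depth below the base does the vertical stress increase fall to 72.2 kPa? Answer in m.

z ≈ 17.4 m

2:1 spreading — at depth z the loaded area has grown by z in each plan dimension:
qB/(B+z) = Δσ_z ⇒ z = qB/Δσ_z − B = 301×5.5/72.2 − 5.5 = 17.43 m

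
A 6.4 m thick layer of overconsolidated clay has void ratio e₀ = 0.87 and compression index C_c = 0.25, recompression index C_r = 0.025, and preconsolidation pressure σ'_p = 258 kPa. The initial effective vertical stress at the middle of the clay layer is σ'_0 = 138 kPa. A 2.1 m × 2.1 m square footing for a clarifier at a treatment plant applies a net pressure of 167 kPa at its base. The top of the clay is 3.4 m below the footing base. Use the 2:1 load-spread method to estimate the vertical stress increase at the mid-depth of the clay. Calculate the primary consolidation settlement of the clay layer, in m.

Mid-depth of clay below the footing base: z = 3.4 + 6.4/2 = 6.6 m.
Stress increase at mid-clay by the 2:1 spreading method:
Δσ = qBL/((B+z)(L+z)) = 167×2.1×2.1/((2.1+6.6)(2.1+6.6)) = 9.7301 kPa
Final effective stress: σ'_f = 138 + 9.7301 = 147.73 kPa.
σ'_f = 147.73 ≤ σ'_p = 258 kPa, so the clay remains overconsolidated and only the recompression index applies:
S_c = C_r·H/(1+e₀)·log₁₀(σ'_f/σ'_0) = 0.025×6.4/1.87×log₁₀(147.73/138)
    = 0.085562 × 0.02959 = 0.002532 m

S_c ≈ 0.00253 m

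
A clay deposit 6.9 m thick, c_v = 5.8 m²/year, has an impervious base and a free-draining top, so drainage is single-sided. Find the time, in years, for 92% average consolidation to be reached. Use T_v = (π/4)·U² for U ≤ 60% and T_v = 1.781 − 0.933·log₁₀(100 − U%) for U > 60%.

t ≈ 7.7 years

Drainage path length: H_d = H = 6.9 m (single drainage).
U > 60%: T_v = 1.781 − 0.933·log₁₀(100 − 92) = 0.93842.
t = T_v·H_d²/c_v = 0.93842×6.9²/5.8 = 7.703 years.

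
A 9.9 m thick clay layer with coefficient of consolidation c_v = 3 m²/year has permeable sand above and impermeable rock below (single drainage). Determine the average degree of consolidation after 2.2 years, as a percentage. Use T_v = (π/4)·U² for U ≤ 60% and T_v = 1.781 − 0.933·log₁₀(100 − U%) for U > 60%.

Drainage path length: H_d = H = 9.9 m (single drainage).
T_v = c_v·t/H_d² = 3×2.2/9.9² = 0.06734.
T_v = 0.06734 corresponds to the U ≤ 60% branch:
U = √(4T_v/π) = 0.2928

U ≈ 29.3 %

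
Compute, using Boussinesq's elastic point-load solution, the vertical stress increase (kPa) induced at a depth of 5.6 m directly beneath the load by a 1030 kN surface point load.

Δσ_z ≈ 15.7 kPa

Boussinesq vertical stress below a point load on an elastic half-space:
Δσ_z = 3P/(2πz²) · [1 + (r/z)²]^(−5/2)
r/z = 0/5.6 = 0; [1+(r/z)²]^(−5/2) = 1.
Δσ_z = 3×1030/(2π×5.6²) × 1 = 15.682 × 1 = 15.68 kPa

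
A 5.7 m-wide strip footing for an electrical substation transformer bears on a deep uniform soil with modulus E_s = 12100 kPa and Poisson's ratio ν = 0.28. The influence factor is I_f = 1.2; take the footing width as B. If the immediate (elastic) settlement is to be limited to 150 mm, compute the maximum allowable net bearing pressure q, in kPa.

S_e = q·B·(1−ν²)/E_s · I_f  ⇒  q = S_e·E_s / (B·(1−ν²)·I_f).
q = 0.15 × 12100 / (5.7 × 0.9216 × 1.2) = 287.9 kPa

q ≈ 288 kPa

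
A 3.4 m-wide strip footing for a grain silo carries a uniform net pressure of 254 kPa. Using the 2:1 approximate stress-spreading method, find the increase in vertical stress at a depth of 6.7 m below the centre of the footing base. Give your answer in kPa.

By the 2:1 method the load spreads at 1 horizontal : 2 vertical, so at depth z the loaded area has grown by z in each plan dimension:
Δσ = qB/(B+z) = 254×3.4/(3.4+6.7) = 85.505 kPa

Δσ_z ≈ 85.5 kPa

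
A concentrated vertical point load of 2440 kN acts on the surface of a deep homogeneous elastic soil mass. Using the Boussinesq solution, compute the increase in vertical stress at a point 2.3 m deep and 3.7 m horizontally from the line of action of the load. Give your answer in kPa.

Boussinesq vertical stress below a point load on an elastic half-space:
Δσ_z = 3P/(2πz²) · [1 + (r/z)²]^(−5/2)
r/z = 3.7/2.3 = 1.6087; [1+(r/z)²]^(−5/2) = 0.041011.
Δσ_z = 3×2440/(2π×2.3²) × 0.041011 = 220.23 × 0.041011 = 9.032 kPa

Δσ_z ≈ 9.03 kPa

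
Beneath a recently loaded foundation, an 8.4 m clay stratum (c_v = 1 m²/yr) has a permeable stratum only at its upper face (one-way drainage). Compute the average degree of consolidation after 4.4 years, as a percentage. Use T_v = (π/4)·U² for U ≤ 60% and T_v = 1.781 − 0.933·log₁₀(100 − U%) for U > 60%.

Drainage path length: H_d = H = 8.4 m (single drainage).
T_v = c_v·t/H_d² = 1×4.4/8.4² = 0.062358.
T_v = 0.062358 corresponds to the U ≤ 60% branch:
U = √(4T_v/π) = 0.2818

U ≈ 28.2 %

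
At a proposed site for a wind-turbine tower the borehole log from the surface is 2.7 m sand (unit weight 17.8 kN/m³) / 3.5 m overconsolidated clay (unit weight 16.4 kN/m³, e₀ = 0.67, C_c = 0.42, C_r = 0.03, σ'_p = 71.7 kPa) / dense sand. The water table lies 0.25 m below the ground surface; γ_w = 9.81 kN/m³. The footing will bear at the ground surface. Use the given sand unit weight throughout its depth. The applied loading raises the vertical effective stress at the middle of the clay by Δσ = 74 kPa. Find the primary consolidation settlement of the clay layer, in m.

Mid-depth of clay below the ground surface: z = 2.7 + 3.5/2 = 4.45 m.
Total vertical stress at mid-clay: σ_v = 17.8×2.7 + 16.4×1.75 = 76.76 kPa.
Pore pressure: u = 9.81×(4.45 − 0.25) = 41.202 kPa.
Initial effective stress: σ'_0 = σ_v − u = 76.76 − 41.202 = 35.558 kPa.
Final effective stress: σ'_f = 35.558 + 74 = 109.56 kPa.
σ'_f = 109.56 > σ'_p = 71.7 kPa, so the stress path crosses the preconsolidation pressure — recompression up to σ'_p, then virgin compression beyond:
S_c = H/(1+e₀)·[C_r·log₁₀(σ'_p/σ'_0) + C_c·log₁₀(σ'_f/σ'_p)]
    = 3.5/1.67 × [0.03×log₁₀(71.7/35.558) + 0.42×log₁₀(109.56/71.7)]
    = 2.0958 × [0.0091375 + 0.077336] = 0.1812 m

S_c ≈ 0.181 m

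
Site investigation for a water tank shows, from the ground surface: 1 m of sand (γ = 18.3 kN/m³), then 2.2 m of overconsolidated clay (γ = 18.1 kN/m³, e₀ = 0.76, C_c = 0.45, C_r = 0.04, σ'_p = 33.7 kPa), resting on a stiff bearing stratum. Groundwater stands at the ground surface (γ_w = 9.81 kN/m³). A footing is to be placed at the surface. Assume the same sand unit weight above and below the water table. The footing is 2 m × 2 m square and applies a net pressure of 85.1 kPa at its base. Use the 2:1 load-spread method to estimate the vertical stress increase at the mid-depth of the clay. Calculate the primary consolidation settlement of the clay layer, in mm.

S_c ≈ 42.5 mm

Mid-depth of clay below the ground surface: z = 1 + 2.2/2 = 2.1 m.
Total vertical stress at mid-clay: σ_v = 18.3×1 + 18.1×1.1 = 38.21 kPa.
Pore pressure: u = 9.81×(2.1 − 0) = 20.601 kPa.
Initial effective stress: σ'_0 = σ_v − u = 38.21 − 20.601 = 17.609 kPa.
Stress increase at mid-clay by the 2:1 spreading method:
Δσ = qBL/((B+z)(L+z)) = 85.1×2×2/((2+2.1)(2+2.1)) = 20.25 kPa
Final effective stress: σ'_f = 17.609 + 20.25 = 37.859 kPa.
σ'_f = 37.859 > σ'_p = 33.7 kPa, so the stress path crosses the preconsolidation pressure — recompression up to σ'_p, then virgin compression beyond:
S_c = H/(1+e₀)·[C_r·log₁₀(σ'_p/σ'_0) + C_c·log₁₀(σ'_f/σ'_p)]
    = 2.2/1.76 × [0.04×log₁₀(33.7/17.609) + 0.45×log₁₀(37.859/33.7)]
    = 1.25 × [0.011276 + 0.022743] = 0.04252 m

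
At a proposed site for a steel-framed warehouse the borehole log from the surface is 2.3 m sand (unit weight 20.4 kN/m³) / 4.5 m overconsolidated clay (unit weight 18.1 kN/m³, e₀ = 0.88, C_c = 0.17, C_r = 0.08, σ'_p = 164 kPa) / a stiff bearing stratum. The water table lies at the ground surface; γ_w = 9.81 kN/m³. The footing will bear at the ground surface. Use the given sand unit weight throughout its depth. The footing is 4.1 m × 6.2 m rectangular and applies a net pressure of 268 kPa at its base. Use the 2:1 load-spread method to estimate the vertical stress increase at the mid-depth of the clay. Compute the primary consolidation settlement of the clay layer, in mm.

Mid-depth of clay below the ground surface: z = 2.3 + 4.5/2 = 4.55 m.
Total vertical stress at mid-clay: σ_v = 20.4×2.3 + 18.1×2.25 = 87.645 kPa.
Pore pressure: u = 9.81×(4.55 − 0) = 44.636 kPa.
Initial effective stress: σ'_0 = σ_v − u = 87.645 − 44.636 = 43.009 kPa.
Stress increase at mid-clay by the 2:1 spreading method:
Δσ = qBL/((B+z)(L+z)) = 268×4.1×6.2/((4.1+4.55)(6.2+4.55)) = 73.263 kPa
Final effective stress: σ'_f = 43.009 + 73.263 = 116.27 kPa.
σ'_f = 116.27 ≤ σ'_p = 164 kPa, so the clay remains overconsolidated and only the recompression index applies:
S_c = C_r·H/(1+e₀)·log₁₀(σ'_f/σ'_0) = 0.08×4.5/1.88×log₁₀(116.27/43.009)
    = 0.19149 × 0.43191 = 0.08271 m

S_c ≈ 82.7 mm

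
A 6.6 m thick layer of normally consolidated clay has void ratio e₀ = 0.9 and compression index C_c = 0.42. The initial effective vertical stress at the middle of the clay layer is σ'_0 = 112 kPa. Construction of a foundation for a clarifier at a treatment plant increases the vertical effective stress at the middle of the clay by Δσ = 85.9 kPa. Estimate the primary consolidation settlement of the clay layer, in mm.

S_c ≈ 361 mm

Final effective stress: σ'_f = σ'_0 + Δσ = 112 + 85.9 = 197.9 kPa.
Normally consolidated clay, so the full stress increment lies on the virgin compression line:
S_c = C_c·H/(1+e₀)·log₁₀(σ'_f/σ'_0) = 0.42×6.6/(1+0.9)×log₁₀(197.9/112)
    = 1.4589 × 0.24723 = 0.3607 m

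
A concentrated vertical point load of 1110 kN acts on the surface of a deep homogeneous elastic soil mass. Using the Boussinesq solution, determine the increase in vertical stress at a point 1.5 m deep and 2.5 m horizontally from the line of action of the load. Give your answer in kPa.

Boussinesq vertical stress below a point load on an elastic half-space:
Δσ_z = 3P/(2πz²) · [1 + (r/z)²]^(−5/2)
r/z = 2.5/1.5 = 1.6667; [1+(r/z)²]^(−5/2) = 0.03605.
Δσ_z = 3×1110/(2π×1.5²) × 0.03605 = 235.55 × 0.03605 = 8.492 kPa

Δσ_z ≈ 8.49 kPa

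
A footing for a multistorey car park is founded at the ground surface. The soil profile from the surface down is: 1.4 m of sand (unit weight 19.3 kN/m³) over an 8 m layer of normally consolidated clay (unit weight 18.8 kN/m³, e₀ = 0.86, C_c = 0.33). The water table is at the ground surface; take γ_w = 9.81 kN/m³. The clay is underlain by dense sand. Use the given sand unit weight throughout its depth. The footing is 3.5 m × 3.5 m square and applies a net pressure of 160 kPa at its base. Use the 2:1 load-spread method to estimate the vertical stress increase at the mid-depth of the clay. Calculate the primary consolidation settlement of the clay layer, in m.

Mid-depth of clay below the ground surface: z = 1.4 + 8/2 = 5.4 m.
Total vertical stress at mid-clay: σ_v = 19.3×1.4 + 18.8×4 = 102.22 kPa.
Pore pressure: u = 9.81×(5.4 − 0) = 52.974 kPa.
Initial effective stress: σ'_0 = σ_v − u = 102.22 − 52.974 = 49.246 kPa.
Stress increase at mid-clay by the 2:1 spreading method:
Δσ = qBL/((B+z)(L+z)) = 160×3.5×3.5/((3.5+5.4)(3.5+5.4)) = 24.744 kPa
Final effective stress: σ'_f = σ'_0 + Δσ = 49.246 + 24.744 = 73.99 kPa.
Normally consolidated clay, so the full stress increment lies on the virgin compression line:
S_c = C_c·H/(1+e₀)·log₁₀(σ'_f/σ'_0) = 0.33×8/(1+0.86)×log₁₀(73.99/49.246)
    = 1.4194 × 0.1768 = 0.2509 m

S_c ≈ 0.251 m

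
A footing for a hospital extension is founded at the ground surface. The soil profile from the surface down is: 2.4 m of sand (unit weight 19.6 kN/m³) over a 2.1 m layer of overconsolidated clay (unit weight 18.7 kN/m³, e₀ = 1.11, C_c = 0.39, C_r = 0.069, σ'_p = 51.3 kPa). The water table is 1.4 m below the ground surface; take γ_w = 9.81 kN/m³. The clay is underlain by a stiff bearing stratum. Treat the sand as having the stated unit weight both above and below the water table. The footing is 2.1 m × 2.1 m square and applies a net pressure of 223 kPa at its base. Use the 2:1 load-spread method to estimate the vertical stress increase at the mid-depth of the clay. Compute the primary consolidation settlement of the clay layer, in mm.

Mid-depth of clay below the ground surface: z = 2.4 + 2.1/2 = 3.45 m.
Total vertical stress at mid-clay: σ_v = 19.6×2.4 + 18.7×1.05 = 66.675 kPa.
Pore pressure: u = 9.81×(3.45 − 1.4) = 20.11 kPa.
Initial effective stress: σ'_0 = σ_v − u = 66.675 − 20.11 = 46.565 kPa.
Stress increase at mid-clay by the 2:1 spreading method:
Δσ = qBL/((B+z)(L+z)) = 223×2.1×2.1/((2.1+3.45)(2.1+3.45)) = 31.927 kPa
Final effective stress: σ'_f = 46.565 + 31.927 = 78.492 kPa.
σ'_f = 78.492 > σ'_p = 51.3 kPa, so the stress path crosses the preconsolidation pressure — recompression up to σ'_p, then virgin compression beyond:
S_c = H/(1+e₀)·[C_r·log₁₀(σ'_p/σ'_0) + C_c·log₁₀(σ'_f/σ'_p)]
    = 2.1/2.11 × [0.069×log₁₀(51.3/46.565) + 0.39×log₁₀(78.492/51.3)]
    = 0.99526 × [0.002902 + 0.072036] = 0.07458 m

S_c ≈ 74.6 mm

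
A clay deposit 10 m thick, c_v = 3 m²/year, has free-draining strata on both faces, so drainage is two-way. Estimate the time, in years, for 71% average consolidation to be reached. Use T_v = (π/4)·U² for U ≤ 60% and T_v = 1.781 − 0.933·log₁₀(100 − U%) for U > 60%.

t ≈ 3.47 years

Drainage path length: H_d = H/2 = 5 m (double drainage).
U > 60%: T_v = 1.781 − 0.933·log₁₀(100 − 71) = 0.41658.
t = T_v·H_d²/c_v = 0.41658×5²/3 = 3.472 years.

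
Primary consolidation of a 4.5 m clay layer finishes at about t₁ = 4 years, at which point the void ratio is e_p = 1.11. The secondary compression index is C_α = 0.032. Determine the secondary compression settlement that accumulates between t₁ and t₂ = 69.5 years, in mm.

Secondary compression: S_s = C_α·H/(1+e_p)·log₁₀(t₂/t₁)
S_s = 0.032×4.5/(1+1.11)×log₁₀(69.5/4)
    = 0.06825 × 1.24 = 0.08462 m

S_s ≈ 84.6 mm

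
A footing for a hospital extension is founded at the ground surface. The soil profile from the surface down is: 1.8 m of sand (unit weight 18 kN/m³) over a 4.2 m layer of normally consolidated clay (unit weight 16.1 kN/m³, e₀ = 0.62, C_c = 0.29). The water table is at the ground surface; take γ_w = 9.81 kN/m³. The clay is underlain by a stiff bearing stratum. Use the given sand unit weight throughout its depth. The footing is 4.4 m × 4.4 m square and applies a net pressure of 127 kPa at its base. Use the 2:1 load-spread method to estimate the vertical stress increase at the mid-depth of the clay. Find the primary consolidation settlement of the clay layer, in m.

Mid-depth of clay below the ground surface: z = 1.8 + 4.2/2 = 3.9 m.
Total vertical stress at mid-clay: σ_v = 18×1.8 + 16.1×2.1 = 66.21 kPa.
Pore pressure: u = 9.81×(3.9 − 0) = 38.259 kPa.
Initial effective stress: σ'_0 = σ_v − u = 66.21 − 38.259 = 27.951 kPa.
Stress increase at mid-clay by the 2:1 spreading method:
Δσ = qBL/((B+z)(L+z)) = 127×4.4×4.4/((4.4+3.9)(4.4+3.9)) = 35.691 kPa
Final effective stress: σ'_f = σ'_0 + Δσ = 27.951 + 35.691 = 63.642 kPa.
Normally consolidated clay, so the full stress increment lies on the virgin compression line:
S_c = C_c·H/(1+e₀)·log₁₀(σ'_f/σ'_0) = 0.29×4.2/(1+0.62)×log₁₀(63.642/27.951)
    = 0.75185 × 0.35735 = 0.2687 m

S_c ≈ 0.269 m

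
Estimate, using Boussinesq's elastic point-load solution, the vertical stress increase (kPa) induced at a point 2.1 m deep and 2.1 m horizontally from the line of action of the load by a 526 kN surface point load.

Boussinesq vertical stress below a point load on an elastic half-space:
Δσ_z = 3P/(2πz²) · [1 + (r/z)²]^(−5/2)
r/z = 2.1/2.1 = 1; [1+(r/z)²]^(−5/2) = 0.17678.
Δσ_z = 3×526/(2π×2.1²) × 0.17678 = 56.949 × 0.17678 = 10.07 kPa

Δσ_z ≈ 10.1 kPa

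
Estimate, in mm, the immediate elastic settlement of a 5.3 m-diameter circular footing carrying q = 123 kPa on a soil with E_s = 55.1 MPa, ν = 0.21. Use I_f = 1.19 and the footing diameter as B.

S_e ≈ 13.5 mm

Immediate (elastic) settlement: S_e = q·B·(1−ν²)/E_s · I_f.
E_s = 55.1 MPa = 55100 kPa.
S_e = 123 × 5.3 × (1 − 0.21²) / 55100 × 1.19
    = 123 × 5.3 × 0.9559 / 55100 × 1.19
    = 0.01346 m = 13.46 mm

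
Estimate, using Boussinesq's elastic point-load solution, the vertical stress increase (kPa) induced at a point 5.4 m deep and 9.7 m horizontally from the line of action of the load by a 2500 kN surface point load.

Δσ_z ≈ 1.11 kPa

Boussinesq vertical stress below a point load on an elastic half-space:
Δσ_z = 3P/(2πz²) · [1 + (r/z)²]^(−5/2)
r/z = 9.7/5.4 = 1.7963; [1+(r/z)²]^(−5/2) = 0.027227.
Δσ_z = 3×2500/(2π×5.4²) × 0.027227 = 40.935 × 0.027227 = 1.115 kPa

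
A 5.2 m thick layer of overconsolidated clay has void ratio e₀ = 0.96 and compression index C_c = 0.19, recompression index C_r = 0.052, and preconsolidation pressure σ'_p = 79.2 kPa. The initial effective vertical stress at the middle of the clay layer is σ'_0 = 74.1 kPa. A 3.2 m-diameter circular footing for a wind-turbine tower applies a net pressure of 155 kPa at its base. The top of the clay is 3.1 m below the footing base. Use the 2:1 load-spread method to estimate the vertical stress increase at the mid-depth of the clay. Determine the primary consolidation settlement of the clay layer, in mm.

S_c ≈ 41.8 mm

Mid-depth of clay below the footing base: z = 3.1 + 5.2/2 = 5.7 m.
Stress increase at mid-clay by the 2:1 spreading method:
Δσ ≈ qD²/(D+z)² = 155×3.2²/(3.2+5.7)² = 20.038 kPa
Final effective stress: σ'_f = 74.1 + 20.038 = 94.138 kPa.
σ'_f = 94.138 > σ'_p = 79.2 kPa, so the stress path crosses the preconsolidation pressure — recompression up to σ'_p, then virgin compression beyond:
S_c = H/(1+e₀)·[C_r·log₁₀(σ'_p/σ'_0) + C_c·log₁₀(σ'_f/σ'_p)]
    = 5.2/1.96 × [0.052×log₁₀(79.2/74.1) + 0.19×log₁₀(94.138/79.2)]
    = 2.6531 × [0.0015032 + 0.014258] = 0.04182 m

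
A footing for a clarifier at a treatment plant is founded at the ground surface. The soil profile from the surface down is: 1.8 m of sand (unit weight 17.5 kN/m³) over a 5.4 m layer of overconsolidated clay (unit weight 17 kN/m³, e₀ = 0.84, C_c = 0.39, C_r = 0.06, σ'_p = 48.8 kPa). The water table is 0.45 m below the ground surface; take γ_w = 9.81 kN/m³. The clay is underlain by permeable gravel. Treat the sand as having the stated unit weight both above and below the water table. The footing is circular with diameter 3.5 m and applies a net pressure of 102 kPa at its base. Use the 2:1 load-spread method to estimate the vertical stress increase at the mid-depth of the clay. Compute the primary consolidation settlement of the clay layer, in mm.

Mid-depth of clay below the ground surface: z = 1.8 + 5.4/2 = 4.5 m.
Total vertical stress at mid-clay: σ_v = 17.5×1.8 + 17×2.7 = 77.4 kPa.
Pore pressure: u = 9.81×(4.5 − 0.45) = 39.73 kPa.
Initial effective stress: σ'_0 = σ_v − u = 77.4 − 39.73 = 37.67 kPa.
Stress increase at mid-clay by the 2:1 spreading method:
Δσ ≈ qD²/(D+z)² = 102×3.5²/(3.5+4.5)² = 19.523 kPa
Final effective stress: σ'_f = 37.67 + 19.523 = 57.193 kPa.
σ'_f = 57.193 > σ'_p = 48.8 kPa, so the stress path crosses the preconsolidation pressure — recompression up to σ'_p, then virgin compression beyond:
S_c = H/(1+e₀)·[C_r·log₁₀(σ'_p/σ'_0) + C_c·log₁₀(σ'_f/σ'_p)]
    = 5.4/1.84 × [0.06×log₁₀(48.8/37.67) + 0.39×log₁₀(57.193/48.8)]
    = 2.9348 × [0.0067455 + 0.02688] = 0.09868 m

S_c ≈ 98.7 mm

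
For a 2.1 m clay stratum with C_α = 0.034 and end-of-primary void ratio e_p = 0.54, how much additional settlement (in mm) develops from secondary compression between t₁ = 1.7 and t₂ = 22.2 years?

Secondary compression: S_s = C_α·H/(1+e_p)·log₁₀(t₂/t₁)
S_s = 0.034×2.1/(1+0.54)×log₁₀(22.2/1.7)
    = 0.04636 × 1.116 = 0.05174 m

S_s ≈ 51.7 mm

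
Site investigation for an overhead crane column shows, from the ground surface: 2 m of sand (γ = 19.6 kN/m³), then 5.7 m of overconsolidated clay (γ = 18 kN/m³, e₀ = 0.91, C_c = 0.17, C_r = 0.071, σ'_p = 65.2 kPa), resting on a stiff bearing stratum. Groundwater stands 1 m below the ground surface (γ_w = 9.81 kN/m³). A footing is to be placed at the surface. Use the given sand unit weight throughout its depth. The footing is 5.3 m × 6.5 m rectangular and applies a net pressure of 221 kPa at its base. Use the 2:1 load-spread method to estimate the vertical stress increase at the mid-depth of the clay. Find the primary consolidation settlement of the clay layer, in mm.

Mid-depth of clay below the ground surface: z = 2 + 5.7/2 = 4.85 m.
Total vertical stress at mid-clay: σ_v = 19.6×2 + 18×2.85 = 90.5 kPa.
Pore pressure: u = 9.81×(4.85 − 1) = 37.769 kPa.
Initial effective stress: σ'_0 = σ_v − u = 90.5 − 37.769 = 52.731 kPa.
Stress increase at mid-clay by the 2:1 spreading method:
Δσ = qBL/((B+z)(L+z)) = 221×5.3×6.5/((5.3+4.85)(6.5+4.85)) = 66.088 kPa
Final effective stress: σ'_f = 52.731 + 66.088 = 118.82 kPa.
σ'_f = 118.82 > σ'_p = 65.2 kPa, so the stress path crosses the preconsolidation pressure — recompression up to σ'_p, then virgin compression beyond:
S_c = H/(1+e₀)·[C_r·log₁₀(σ'_p/σ'_0) + C_c·log₁₀(σ'_f/σ'_p)]
    = 5.7/1.91 × [0.071×log₁₀(65.2/52.731) + 0.17×log₁₀(118.82/65.2)]
    = 2.9843 × [0.0065449 + 0.044309] = 0.1518 m

S_c ≈ 152 mm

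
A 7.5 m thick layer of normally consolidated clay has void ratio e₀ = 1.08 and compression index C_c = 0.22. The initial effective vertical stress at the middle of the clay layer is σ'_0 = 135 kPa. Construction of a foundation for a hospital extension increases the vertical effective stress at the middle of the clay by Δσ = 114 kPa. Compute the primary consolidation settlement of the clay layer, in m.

Final effective stress: σ'_f = σ'_0 + Δσ = 135 + 114 = 249 kPa.
Normally consolidated clay, so the full stress increment lies on the virgin compression line:
S_c = C_c·H/(1+e₀)·log₁₀(σ'_f/σ'_0) = 0.22×7.5/(1+1.08)×log₁₀(249/135)
    = 0.79327 × 0.26587 = 0.2109 m

S_c ≈ 0.211 m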